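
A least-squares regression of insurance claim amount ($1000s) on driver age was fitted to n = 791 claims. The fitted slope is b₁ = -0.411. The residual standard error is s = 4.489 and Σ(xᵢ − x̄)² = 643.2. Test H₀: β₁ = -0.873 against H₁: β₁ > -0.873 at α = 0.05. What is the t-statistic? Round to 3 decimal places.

t = 2.610

SE(b₁) = s/√Sₓₓ = 4.489/√643.2 = 0.177001.
t = (-0.411 − (-0.873)) / 0.177001 = 2.610.
df = n − 2 = 789.
One-sided p ≈ 0.0046, which is < 0.05, so reject H₀.
There is evidence that the true slope on driver age exceeds -0.873 $1000s per unit.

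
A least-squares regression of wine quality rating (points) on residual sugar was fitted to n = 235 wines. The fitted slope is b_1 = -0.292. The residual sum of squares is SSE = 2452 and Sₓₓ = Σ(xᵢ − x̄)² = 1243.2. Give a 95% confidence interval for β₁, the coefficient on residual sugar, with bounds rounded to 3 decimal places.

(-0.473, -0.111)

MSE = SSE/(n − 2) = 2452/233 = 10.5236.
SE(b_1) = √(MSE/Sₓₓ) = √(10.5236/1243.2) = 0.0920051.
df = n − 2 = 233.
t* = t_{0.025, 233} = 1.970198.
Margin = t* × SE = 1.970198 × 0.0920051 = 0.18127.
CI: -0.292 ± 0.18127 → (-0.473, -0.111).
With 95% confidence, each one-unit increase in residual sugar is associated with a change of between -0.473 and -0.111 points in wine quality rating.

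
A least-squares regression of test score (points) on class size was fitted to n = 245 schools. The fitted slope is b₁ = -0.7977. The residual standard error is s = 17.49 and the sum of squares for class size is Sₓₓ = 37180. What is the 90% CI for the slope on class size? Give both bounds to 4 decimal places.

(-0.9475, -0.6479)

SE(b₁) = s/√Sₓₓ = 17.49/√37180 = 0.0907058.
df = n − 2 = 243.
t* = t_{0.05, 243} = 1.651148.
Margin = t* × SE = 1.651148 × 0.0907058 = 0.149769.
CI: -0.7977 ± 0.149769 → (-0.9475, -0.6479).
With 90% confidence, each one-unit increase in class size is associated with a change of between -0.9475 and -0.6479 points in test score.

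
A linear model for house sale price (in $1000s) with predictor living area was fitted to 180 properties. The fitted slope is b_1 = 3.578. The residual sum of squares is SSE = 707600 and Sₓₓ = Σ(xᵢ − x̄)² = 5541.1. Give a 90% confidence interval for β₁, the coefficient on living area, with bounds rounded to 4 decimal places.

MSE = SSE/(n − 2) = 707600/178 = 3975.28.
SE(b_1) = √(MSE/Sₓₓ) = √(3975.28/5541.1) = 0.847005.
df = n − 2 = 178.
t* = t_{0.05, 178} = 1.653459.
Margin = t* × SE = 1.653459 × 0.847005 = 1.400488.
CI: 3.578 ± 1.400488 → (2.1775, 4.9785).
With 90% confidence, each one-unit increase in living area is associated with a change of between 2.1775 and 4.9785 $1000s in house sale price.

(2.1775, 4.9785)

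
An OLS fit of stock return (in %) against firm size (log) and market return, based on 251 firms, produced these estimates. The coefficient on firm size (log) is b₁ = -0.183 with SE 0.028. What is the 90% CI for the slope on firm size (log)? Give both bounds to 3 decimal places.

df = n − k − 1 = 251 − 2 − 1 = 248.
t* = t_{0.05, 248} = 1.651021.
Margin = t* × SE = 1.651021 × 0.028 = 0.04623.
CI: -0.183 ± 0.04623 → (-0.229, -0.137).
With 90% confidence, each one-unit increase in firm size (log) is associated with a change of between -0.229 and -0.137 % in stock return, holding the other predictors fixed.

(-0.229, -0.137)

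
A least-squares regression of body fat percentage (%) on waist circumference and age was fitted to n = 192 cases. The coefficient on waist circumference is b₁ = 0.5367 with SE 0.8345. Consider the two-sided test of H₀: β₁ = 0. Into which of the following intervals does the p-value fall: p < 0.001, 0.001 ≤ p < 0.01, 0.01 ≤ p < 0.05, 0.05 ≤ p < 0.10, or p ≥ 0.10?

t = 0.5367 / 0.8345 = 0.643.
df = n − k − 1 = 192 − 2 − 1 = 189.
Two-sided p = 2·P(T_{189} > |t|) ≈ 0.5209.
So p ≥ 0.10.

p ≥ 0.10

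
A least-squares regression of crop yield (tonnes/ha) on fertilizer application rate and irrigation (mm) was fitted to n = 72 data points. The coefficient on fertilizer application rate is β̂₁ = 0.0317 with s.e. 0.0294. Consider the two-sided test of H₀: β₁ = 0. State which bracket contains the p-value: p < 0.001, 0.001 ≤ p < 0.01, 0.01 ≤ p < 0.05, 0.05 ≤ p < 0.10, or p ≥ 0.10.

t = 0.0317 / 0.0294 = 1.078.
df = n − k − 1 = 72 − 2 − 1 = 69.
Two-sided p = 2·P(T_{69} > |t|) ≈ 0.2847.
So p ≥ 0.10.

p ≥ 0.10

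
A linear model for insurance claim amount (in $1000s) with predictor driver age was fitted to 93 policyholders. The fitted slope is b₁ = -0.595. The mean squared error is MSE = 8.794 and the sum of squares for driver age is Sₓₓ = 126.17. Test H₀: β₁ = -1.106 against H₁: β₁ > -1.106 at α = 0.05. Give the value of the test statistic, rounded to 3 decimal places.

SE(b₁) = √(MSE/Sₓₓ) = √(8.794/126.17) = 0.264007.
t = (-0.595 − (-1.106)) / 0.264007 = 1.936.
df = n − 2 = 91.
One-sided p ≈ 0.0280, which is < 0.05, so reject H₀.
There is evidence that the true slope on driver age exceeds -1.106 $1000s per unit.

t = 1.936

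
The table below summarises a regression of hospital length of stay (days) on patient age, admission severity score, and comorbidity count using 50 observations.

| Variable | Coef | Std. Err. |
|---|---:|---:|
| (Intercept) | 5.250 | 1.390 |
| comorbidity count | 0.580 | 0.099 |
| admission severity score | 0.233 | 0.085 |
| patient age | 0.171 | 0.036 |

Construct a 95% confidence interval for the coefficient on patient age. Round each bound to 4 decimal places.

(0.0985, 0.2435)

Read off: b = 0.171, SE = 0.036 for patient age.
df = n − k − 1 = 50 − 3 − 1 = 46.
t* = t_{0.025, 46} = 2.012896.
Margin = t* × SE = 2.012896 × 0.036 = 0.072464.
CI: 0.171 ± 0.072464 → (0.0985, 0.2435).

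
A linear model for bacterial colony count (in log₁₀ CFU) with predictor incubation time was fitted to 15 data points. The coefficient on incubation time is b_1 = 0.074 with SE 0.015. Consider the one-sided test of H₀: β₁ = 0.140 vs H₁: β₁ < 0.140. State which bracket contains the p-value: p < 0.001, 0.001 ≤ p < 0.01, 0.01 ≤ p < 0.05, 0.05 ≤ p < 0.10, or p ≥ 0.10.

t = (0.074 − 0.140) / 0.015 = -4.400.
df = n − 2 = 15 − 2 = 13.
One-sided p = P(T_{13} < t) ≈ 0.0004.
So p < 0.001.

p < 0.001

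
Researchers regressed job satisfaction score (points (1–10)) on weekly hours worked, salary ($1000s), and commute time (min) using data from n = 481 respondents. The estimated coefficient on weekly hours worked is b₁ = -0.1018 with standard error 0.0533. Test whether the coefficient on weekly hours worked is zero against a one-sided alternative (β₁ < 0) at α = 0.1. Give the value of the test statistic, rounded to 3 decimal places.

H₀: β₁ = 0 vs H₁: β₁ < 0.
t = (b₁ − β₁⁰)/SE = -0.1018 / 0.0533 = -1.910.
df = n − k − 1 = 481 − 3 − 1 = 477.
One-sided p ≈ 0.0284, which is < 0.1, so reject H₀.
There is evidence that the true slope on weekly hours worked is negative, holding the other predictors fixed.

t = -1.910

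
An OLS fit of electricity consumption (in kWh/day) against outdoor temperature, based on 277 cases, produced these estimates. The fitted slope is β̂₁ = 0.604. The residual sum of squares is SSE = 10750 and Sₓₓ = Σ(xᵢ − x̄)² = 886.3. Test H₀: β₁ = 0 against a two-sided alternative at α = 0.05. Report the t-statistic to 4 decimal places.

MSE = SSE/(n − 2) = 10750/275 = 39.0909.
SE(β̂₁) = √(MSE/Sₓₓ) = √(39.0909/886.3) = 0.210014.
t = 0.604 / 0.210014 = 2.8760.
df = n − 2 = 275.
Two-sided p ≈ 0.0043, which is < 0.05, so reject H₀.
There is evidence that outdoor temperature is associated with electricity consumption.

t = 2.8760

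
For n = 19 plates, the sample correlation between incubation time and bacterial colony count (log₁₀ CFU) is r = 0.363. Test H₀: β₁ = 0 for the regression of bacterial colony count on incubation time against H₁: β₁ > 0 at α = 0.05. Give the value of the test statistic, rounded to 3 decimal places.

t = 1.606

t = r·√(n − 2)/√(1 − r²) = 0.363·√17/√0.868231 = 1.606.
df = n − 2 = 17.
One-sided p ≈ 0.0633, which is ≥ 0.05, so fail to reject H₀.
The data do not give significant evidence of a linear association between incubation time and bacterial colony count.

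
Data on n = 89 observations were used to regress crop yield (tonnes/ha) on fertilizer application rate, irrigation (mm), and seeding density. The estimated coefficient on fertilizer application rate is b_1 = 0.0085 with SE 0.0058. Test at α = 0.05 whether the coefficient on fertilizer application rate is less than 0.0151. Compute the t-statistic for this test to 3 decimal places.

H₀: β₁ = 0.0151 vs H₁: β₁ < 0.0151.
t = (b_1 − β₁⁰)/SE = (0.0085 − 0.0151) / 0.0058 = -1.138.
df = n − k − 1 = 89 − 3 − 1 = 85.
One-sided p ≈ 0.1292, which is ≥ 0.05, so fail to reject H₀.
The data do not give significant evidence that the true slope on fertilizer application rate is below 0.0151 tonnes/ha per unit, holding the other predictors fixed.

t = -1.138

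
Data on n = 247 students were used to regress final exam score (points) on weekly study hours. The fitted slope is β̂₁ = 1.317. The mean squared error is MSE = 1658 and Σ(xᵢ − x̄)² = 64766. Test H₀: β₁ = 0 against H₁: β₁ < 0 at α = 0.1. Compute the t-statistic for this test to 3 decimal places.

SE(β̂₁) = √(MSE/Sₓₓ) = √(1658/64766) = 0.16.
t = 1.317 / 0.16 = 8.231.
df = n − 2 = 245.
One-sided p ≈ 1.0000, which is ≥ 0.1, so fail to reject H₀.
The data do not give significant evidence that the true slope on weekly study hours is negative.

t = 8.231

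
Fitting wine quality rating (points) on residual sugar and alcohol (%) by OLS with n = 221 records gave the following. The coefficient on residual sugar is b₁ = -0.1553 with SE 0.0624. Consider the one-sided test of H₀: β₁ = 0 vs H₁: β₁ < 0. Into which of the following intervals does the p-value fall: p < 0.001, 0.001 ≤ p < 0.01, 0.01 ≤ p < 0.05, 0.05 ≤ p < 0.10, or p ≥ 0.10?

t = -0.1553 / 0.0624 = -2.489.
df = n − k − 1 = 221 − 2 − 1 = 218.
One-sided p = P(T_{218} < t) ≈ 0.0068.
So 0.001 ≤ p < 0.01.

0.001 ≤ p < 0.01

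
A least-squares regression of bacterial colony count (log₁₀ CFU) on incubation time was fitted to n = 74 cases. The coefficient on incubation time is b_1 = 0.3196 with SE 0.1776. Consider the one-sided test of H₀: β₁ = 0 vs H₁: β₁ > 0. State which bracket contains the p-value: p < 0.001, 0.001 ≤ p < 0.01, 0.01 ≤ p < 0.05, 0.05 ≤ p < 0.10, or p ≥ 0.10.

0.01 ≤ p < 0.05

t = 0.3196 / 0.1776 = 1.800.
df = n − 2 = 74 − 2 = 72.
One-sided p = P(T_{72} > t) ≈ 0.0381.
So 0.01 ≤ p < 0.05.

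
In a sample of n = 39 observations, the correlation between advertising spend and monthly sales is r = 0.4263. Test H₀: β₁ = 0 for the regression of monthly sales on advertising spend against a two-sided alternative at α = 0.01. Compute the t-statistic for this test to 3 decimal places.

t = 2.867

t = r·√(n − 2)/√(1 − r²) = 0.4263·√37/√0.818268 = 2.867.
df = n − 2 = 37.
Two-sided p ≈ 0.0068, which is < 0.01, so reject H₀.
There is evidence of a linear association between advertising spend and monthly sales.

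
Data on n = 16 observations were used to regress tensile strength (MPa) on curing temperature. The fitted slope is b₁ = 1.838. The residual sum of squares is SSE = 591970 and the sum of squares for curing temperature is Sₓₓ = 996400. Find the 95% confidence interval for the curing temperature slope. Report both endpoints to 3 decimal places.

(1.396, 2.280)

MSE = SSE/(n − 2) = 591970/14 = 42283.6.
SE(b₁) = √(MSE/Sₓₓ) = √(42283.6/996400) = 0.206001.
df = n − 2 = 14.
t* = t_{0.025, 14} = 2.144787.
Margin = t* × SE = 2.144787 × 0.206001 = 0.44183.
CI: 1.838 ± 0.44183 → (1.396, 2.280).
With 95% confidence, each one-unit increase in curing temperature is associated with a change of between 1.396 and 2.280 MPa in tensile strength.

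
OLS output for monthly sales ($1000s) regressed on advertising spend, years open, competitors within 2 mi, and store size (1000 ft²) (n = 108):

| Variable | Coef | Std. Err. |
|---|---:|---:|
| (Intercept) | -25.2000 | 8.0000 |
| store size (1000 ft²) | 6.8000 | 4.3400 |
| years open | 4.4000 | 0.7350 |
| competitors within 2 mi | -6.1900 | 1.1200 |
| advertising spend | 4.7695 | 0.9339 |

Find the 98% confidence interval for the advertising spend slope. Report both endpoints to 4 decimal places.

Read off: b = 4.7695, SE = 0.9339 for advertising spend.
df = n − k − 1 = 108 − 4 − 1 = 103.
t* = t_{0.01, 103} = 2.363098.
Margin = t* × SE = 2.363098 × 0.9339 = 2.206897.
CI: 4.7695 ± 2.206897 → (2.5626, 6.9764).

(2.5626, 6.9764)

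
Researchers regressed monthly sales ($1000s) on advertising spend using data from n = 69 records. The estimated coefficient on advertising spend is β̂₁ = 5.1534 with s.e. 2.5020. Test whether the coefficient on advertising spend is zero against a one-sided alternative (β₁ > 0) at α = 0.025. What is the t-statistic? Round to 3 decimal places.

t = 2.060

H₀: β₁ = 0 vs H₁: β₁ > 0.
t = (β̂₁ − β₁⁰)/SE = 5.1534 / 2.5020 = 2.060.
df = n − 2 = 69 − 2 = 67.
One-sided p ≈ 0.0217, which is < 0.025, so reject H₀.
There is evidence that the true slope on advertising spend is positive.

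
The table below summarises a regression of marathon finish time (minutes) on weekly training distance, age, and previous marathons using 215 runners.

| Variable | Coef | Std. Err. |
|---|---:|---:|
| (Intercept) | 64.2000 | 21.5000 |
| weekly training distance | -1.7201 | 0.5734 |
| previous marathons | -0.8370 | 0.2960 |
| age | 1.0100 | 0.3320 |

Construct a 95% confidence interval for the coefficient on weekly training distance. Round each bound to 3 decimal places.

(-2.850, -0.590)

Read off: b = -1.7201, SE = 0.5734 for weekly training distance.
df = n − k − 1 = 215 − 3 − 1 = 211.
t* = t_{0.025, 211} = 1.971271.
Margin = t* × SE = 1.971271 × 0.5734 = 1.13033.
CI: -1.7201 ± 1.13033 → (-2.850, -0.590).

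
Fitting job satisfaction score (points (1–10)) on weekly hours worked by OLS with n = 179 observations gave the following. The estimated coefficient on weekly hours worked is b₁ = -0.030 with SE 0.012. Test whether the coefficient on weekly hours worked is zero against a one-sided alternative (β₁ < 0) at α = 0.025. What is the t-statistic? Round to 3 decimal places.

t = -2.500

H₀: β₁ = 0 vs H₁: β₁ < 0.
t = (b₁ − β₁⁰)/SE = -0.030 / 0.012 = -2.500.
df = n − 2 = 179 − 2 = 177.
One-sided p ≈ 0.0067, which is < 0.025, so reject H₀.
There is evidence that the true slope on weekly hours worked is negative.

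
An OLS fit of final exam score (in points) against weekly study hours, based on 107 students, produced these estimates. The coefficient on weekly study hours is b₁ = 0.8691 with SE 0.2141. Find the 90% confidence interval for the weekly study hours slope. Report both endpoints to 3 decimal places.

df = n − 2 = 107 − 2 = 105.
t* = t_{0.05, 105} = 1.659495.
Margin = t* × SE = 1.659495 × 0.2141 = 0.35530.
CI: 0.8691 ± 0.35530 → (0.514, 1.224).
With 90% confidence, each one-unit increase in weekly study hours is associated with a change of between 0.514 and 1.224 points in final exam score.

(0.514, 1.224)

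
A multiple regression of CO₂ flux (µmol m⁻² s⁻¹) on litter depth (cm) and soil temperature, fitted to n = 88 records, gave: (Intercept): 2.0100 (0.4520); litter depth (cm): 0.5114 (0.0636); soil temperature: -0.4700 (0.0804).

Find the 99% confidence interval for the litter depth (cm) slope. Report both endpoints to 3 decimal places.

(0.344, 0.679)

Read off: b = 0.5114, SE = 0.0636 for litter depth (cm).
df = n − k − 1 = 88 − 2 − 1 = 85.
t* = t_{0.005, 85} = 2.634914.
Margin = t* × SE = 2.634914 × 0.0636 = 0.16758.
CI: 0.5114 ± 0.16758 → (0.344, 0.679).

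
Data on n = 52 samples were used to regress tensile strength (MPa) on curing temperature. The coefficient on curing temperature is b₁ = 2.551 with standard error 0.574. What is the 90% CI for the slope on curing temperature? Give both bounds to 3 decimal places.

(1.589, 3.513)

df = n − 2 = 52 − 2 = 50.
t* = t_{0.05, 50} = 1.675905.
Margin = t* × SE = 1.675905 × 0.574 = 0.96197.
CI: 2.551 ± 0.96197 → (1.589, 3.513).
With 90% confidence, each one-unit increase in curing temperature is associated with a change of between 1.589 and 3.513 MPa in tensile strength.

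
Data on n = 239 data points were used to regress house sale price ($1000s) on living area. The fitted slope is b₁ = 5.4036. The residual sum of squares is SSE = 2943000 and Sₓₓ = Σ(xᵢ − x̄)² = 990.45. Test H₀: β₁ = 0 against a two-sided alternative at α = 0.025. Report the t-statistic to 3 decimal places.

t = 1.526

MSE = SSE/(n − 2) = 2943000/237 = 12417.7.
SE(b₁) = √(MSE/Sₓₓ) = √(12417.7/990.45) = 3.54083.
t = 5.4036 / 3.54083 = 1.526.
df = n − 2 = 237.
Two-sided p ≈ 0.1283, which is ≥ 0.025, so fail to reject H₀.
The data do not give significant evidence of an association between living area and house sale price.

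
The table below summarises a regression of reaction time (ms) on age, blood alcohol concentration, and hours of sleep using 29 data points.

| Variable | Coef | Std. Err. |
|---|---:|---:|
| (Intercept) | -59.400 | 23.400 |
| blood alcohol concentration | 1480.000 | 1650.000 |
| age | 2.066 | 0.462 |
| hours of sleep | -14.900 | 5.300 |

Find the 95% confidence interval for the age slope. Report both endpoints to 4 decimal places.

Read off: b = 2.066, SE = 0.462 for age.
df = n − k − 1 = 29 − 3 − 1 = 25.
t* = t_{0.025, 25} = 2.059539.
Margin = t* × SE = 2.059539 × 0.462 = 0.951507.
CI: 2.066 ± 0.951507 → (1.1145, 3.0175).

(1.1145, 3.0175)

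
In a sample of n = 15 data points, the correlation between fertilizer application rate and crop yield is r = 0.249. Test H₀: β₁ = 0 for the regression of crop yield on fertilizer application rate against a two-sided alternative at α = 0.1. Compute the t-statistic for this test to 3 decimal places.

t = r·√(n − 2)/√(1 − r²) = 0.249·√13/√0.937999 = 0.927.
df = n − 2 = 13.
Two-sided p ≈ 0.3708, which is ≥ 0.1, so fail to reject H₀.
The data do not give significant evidence of a linear association between fertilizer application rate and crop yield.

t = 0.927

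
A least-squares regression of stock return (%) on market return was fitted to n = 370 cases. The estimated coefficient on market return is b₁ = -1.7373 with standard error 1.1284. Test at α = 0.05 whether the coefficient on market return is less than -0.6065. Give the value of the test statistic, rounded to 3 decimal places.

t = -1.002

H₀: β₁ = -0.6065 vs H₁: β₁ < -0.6065.
t = (b₁ − β₁⁰)/SE = (-1.7373 − (-0.6065)) / 1.1284 = -1.002.
df = n − 2 = 370 − 2 = 368.
One-sided p ≈ 0.1585, which is ≥ 0.05, so fail to reject H₀.
The data do not give significant evidence that the true slope on market return is below -0.6065 % per unit.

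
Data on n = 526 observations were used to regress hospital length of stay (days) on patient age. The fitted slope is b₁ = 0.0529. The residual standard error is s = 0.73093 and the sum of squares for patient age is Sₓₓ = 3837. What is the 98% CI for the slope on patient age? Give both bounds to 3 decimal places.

(0.025, 0.080)

SE(b₁) = s/√Sₓₓ = 0.73093/√3837 = 0.0117999.
df = n − 2 = 524.
t* = t_{0.01, 524} = 2.333485.
Margin = t* × SE = 2.333485 × 0.0117999 = 0.02753.
CI: 0.0529 ± 0.02753 → (0.025, 0.080).
With 98% confidence, each one-unit increase in patient age is associated with a change of between 0.025 and 0.080 days in hospital length of stay.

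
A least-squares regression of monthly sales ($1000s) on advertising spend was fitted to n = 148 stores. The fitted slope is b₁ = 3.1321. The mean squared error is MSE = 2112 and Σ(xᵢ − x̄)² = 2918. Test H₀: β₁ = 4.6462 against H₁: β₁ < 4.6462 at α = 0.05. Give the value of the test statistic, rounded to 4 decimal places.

t = -1.7797

SE(b₁) = √(MSE/Sₓₓ) = √(2112/2918) = 0.850755.
t = (3.1321 − 4.6462) / 0.850755 = -1.7797.
df = n − 2 = 146.
One-sided p ≈ 0.0386, which is < 0.05, so reject H₀.
There is evidence that the true slope on advertising spend is below 4.6462 $1000s per unit.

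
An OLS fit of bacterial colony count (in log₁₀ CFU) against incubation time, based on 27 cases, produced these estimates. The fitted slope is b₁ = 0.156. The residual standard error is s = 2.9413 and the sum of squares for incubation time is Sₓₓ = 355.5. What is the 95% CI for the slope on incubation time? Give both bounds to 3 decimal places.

SE(b₁) = s/√Sₓₓ = 2.9413/√355.5 = 0.155998.
df = n − 2 = 25.
t* = t_{0.025, 25} = 2.059539.
Margin = t* × SE = 2.059539 × 0.155998 = 0.32128.
CI: 0.156 ± 0.32128 → (-0.165, 0.477).
With 95% confidence, each one-unit increase in incubation time is associated with a change of between -0.165 and 0.477 log₁₀ CFU in bacterial colony count.

(-0.165, 0.477)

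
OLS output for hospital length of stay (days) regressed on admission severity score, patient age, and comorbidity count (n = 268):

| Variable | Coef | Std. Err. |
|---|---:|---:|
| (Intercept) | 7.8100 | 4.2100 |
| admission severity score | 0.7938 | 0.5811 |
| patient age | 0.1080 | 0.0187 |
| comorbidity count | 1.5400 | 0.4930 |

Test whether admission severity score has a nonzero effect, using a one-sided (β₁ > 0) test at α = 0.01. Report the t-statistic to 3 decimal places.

Read off: b = 0.7938, SE = 0.5811 for admission severity score.
H₀: β₁ = 0 vs H₁: β₁ > 0.
t = 0.7938 / 0.5811 = 1.366.
df = n − k − 1 = 268 − 3 − 1 = 264.
One-sided p ≈ 0.0865, which is ≥ 0.01, so fail to reject H₀.
The data do not give significant evidence that the true slope on admission severity score is positive, holding the other predictors fixed.

t = 1.366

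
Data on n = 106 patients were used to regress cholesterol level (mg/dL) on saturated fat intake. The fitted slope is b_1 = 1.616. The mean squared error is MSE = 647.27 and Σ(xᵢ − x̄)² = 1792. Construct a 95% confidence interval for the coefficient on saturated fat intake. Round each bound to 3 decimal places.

(0.424, 2.808)

SE(b_1) = √(MSE/Sₓₓ) = √(647.27/1792) = 0.600999.
df = n − 2 = 104.
t* = t_{0.025, 104} = 1.983038.
Margin = t* × SE = 1.983038 × 0.600999 = 1.19180.
CI: 1.616 ± 1.19180 → (0.424, 2.808).
With 95% confidence, each one-unit increase in saturated fat intake is associated with a change of between 0.424 and 2.808 mg/dL in cholesterol level.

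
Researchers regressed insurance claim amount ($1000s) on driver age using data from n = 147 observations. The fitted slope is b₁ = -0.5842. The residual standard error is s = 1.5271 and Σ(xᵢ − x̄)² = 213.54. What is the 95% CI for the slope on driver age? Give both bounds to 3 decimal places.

SE(b₁) = s/√Sₓₓ = 1.5271/√213.54 = 0.104503.
df = n − 2 = 145.
t* = t_{0.025, 145} = 1.97646.
Margin = t* × SE = 1.97646 × 0.104503 = 0.20655.
CI: -0.5842 ± 0.20655 → (-0.791, -0.378).
With 95% confidence, each one-unit increase in driver age is associated with a change of between -0.791 and -0.378 $1000s in insurance claim amount.

(-0.791, -0.378)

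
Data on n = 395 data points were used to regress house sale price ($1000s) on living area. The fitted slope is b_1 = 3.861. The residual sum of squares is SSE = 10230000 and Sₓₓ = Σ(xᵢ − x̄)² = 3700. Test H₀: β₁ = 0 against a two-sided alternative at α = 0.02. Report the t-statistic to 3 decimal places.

t = 1.456

MSE = SSE/(n − 2) = 10230000/393 = 26030.5.
SE(b_1) = √(MSE/Sₓₓ) = √(26030.5/3700) = 2.65241.
t = 3.861 / 2.65241 = 1.456.
df = n − 2 = 393.
Two-sided p ≈ 0.1463, which is ≥ 0.02, so fail to reject H₀.
The data do not give significant evidence of an association between living area and house sale price.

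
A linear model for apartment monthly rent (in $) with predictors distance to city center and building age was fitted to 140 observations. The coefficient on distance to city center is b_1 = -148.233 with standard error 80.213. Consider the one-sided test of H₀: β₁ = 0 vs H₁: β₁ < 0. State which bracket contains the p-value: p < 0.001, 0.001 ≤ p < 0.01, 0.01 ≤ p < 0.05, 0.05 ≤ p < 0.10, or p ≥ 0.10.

0.01 ≤ p < 0.05

t = -148.233 / 80.213 = -1.848.
df = n − k − 1 = 140 − 2 − 1 = 137.
One-sided p = P(T_{137} < t) ≈ 0.0334.
So 0.01 ≤ p < 0.05.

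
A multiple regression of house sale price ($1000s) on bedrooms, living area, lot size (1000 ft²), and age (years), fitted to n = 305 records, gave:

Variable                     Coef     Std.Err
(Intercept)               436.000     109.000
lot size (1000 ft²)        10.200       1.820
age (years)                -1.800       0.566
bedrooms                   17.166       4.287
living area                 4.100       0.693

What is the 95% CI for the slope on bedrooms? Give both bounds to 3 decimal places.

Read off: b = 17.166, SE = 4.287 for bedrooms.
df = n − k − 1 = 305 − 4 − 1 = 300.
t* = t_{0.025, 300} = 1.967903.
Margin = t* × SE = 1.967903 × 4.287 = 8.43640.
CI: 17.166 ± 8.43640 → (8.730, 25.602).

(8.730, 25.602)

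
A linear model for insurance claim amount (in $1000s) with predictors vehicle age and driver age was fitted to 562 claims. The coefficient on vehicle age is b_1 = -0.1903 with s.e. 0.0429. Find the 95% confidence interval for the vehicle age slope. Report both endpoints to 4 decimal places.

df = n − k − 1 = 562 − 2 − 1 = 559.
t* = t_{0.025, 559} = 1.964217.
Margin = t* × SE = 1.964217 × 0.0429 = 0.084265.
CI: -0.1903 ± 0.084265 → (-0.2746, -0.1060).
With 95% confidence, each one-unit increase in vehicle age is associated with a change of between -0.2746 and -0.1060 $1000s in insurance claim amount, holding the other predictors fixed.

(-0.2746, -0.1060)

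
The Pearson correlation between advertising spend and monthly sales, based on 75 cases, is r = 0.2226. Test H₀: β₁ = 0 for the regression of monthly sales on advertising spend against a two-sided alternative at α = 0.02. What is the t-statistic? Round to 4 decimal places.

t = 1.9508

t = r·√(n − 2)/√(1 − r²) = 0.2226·√73/√0.950449 = 1.9508.
df = n − 2 = 73.
Two-sided p ≈ 0.0549, which is ≥ 0.02, so fail to reject H₀.
The data do not give significant evidence of a linear association between advertising spend and monthly sales.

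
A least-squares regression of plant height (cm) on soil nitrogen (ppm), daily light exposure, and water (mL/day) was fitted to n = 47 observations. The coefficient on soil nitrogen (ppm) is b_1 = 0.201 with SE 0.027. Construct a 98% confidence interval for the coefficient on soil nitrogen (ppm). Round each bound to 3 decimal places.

df = n − k − 1 = 47 − 3 − 1 = 43.
t* = t_{0.01, 43} = 2.41625.
Margin = t* × SE = 2.41625 × 0.027 = 0.06524.
CI: 0.201 ± 0.06524 → (0.136, 0.266).
With 98% confidence, each one-unit increase in soil nitrogen (ppm) is associated with a change of between 0.136 and 0.266 cm in plant height, holding the other predictors fixed.

(0.136, 0.266)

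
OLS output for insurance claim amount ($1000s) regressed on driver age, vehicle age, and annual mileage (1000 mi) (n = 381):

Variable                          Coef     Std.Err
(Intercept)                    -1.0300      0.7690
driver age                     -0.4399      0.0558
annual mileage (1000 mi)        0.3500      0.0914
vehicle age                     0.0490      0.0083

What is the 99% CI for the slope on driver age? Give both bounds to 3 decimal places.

Read off: b = -0.4399, SE = 0.0558 for driver age.
df = n − k − 1 = 381 − 3 − 1 = 377.
t* = t_{0.005, 377} = 2.588933.
Margin = t* × SE = 2.588933 × 0.0558 = 0.14446.
CI: -0.4399 ± 0.14446 → (-0.584, -0.295).

(-0.584, -0.295)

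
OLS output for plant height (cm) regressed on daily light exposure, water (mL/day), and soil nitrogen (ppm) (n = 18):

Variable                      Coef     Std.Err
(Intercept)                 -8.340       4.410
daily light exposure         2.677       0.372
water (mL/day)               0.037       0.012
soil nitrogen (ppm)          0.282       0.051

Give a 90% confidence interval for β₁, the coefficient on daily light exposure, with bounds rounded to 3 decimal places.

(2.022, 3.332)

Read off: b = 2.677, SE = 0.372 for daily light exposure.
df = n − k − 1 = 18 − 3 − 1 = 14.
t* = t_{0.05, 14} = 1.76131.
Margin = t* × SE = 1.76131 × 0.372 = 0.65521.
CI: 2.677 ± 0.65521 → (2.022, 3.332).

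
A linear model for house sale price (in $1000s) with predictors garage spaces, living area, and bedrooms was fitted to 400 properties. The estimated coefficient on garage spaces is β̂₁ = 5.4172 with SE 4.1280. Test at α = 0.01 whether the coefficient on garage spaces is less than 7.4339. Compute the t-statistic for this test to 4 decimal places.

t = -0.4885

H₀: β₁ = 7.4339 vs H₁: β₁ < 7.4339.
t = (β̂₁ − β₁⁰)/SE = (5.4172 − 7.4339) / 4.1280 = -0.4885.
df = n − k − 1 = 400 − 3 − 1 = 396.
One-sided p ≈ 0.3127, which is ≥ 0.01, so fail to reject H₀.
The data do not give significant evidence that the true slope on garage spaces is below 7.4339 $1000s per unit, holding the other predictors fixed.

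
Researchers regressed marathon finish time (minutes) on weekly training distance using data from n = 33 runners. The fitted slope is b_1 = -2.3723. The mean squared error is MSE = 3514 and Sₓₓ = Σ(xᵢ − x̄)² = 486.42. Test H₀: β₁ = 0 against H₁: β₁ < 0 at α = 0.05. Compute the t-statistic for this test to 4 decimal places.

SE(b_1) = √(MSE/Sₓₓ) = √(3514/486.42) = 2.68779.
t = -2.3723 / 2.68779 = -0.8826.
df = n − 2 = 31.
One-sided p ≈ 0.1921, which is ≥ 0.05, so fail to reject H₀.
The data do not give significant evidence that the true slope on weekly training distance is negative.

t = -0.8826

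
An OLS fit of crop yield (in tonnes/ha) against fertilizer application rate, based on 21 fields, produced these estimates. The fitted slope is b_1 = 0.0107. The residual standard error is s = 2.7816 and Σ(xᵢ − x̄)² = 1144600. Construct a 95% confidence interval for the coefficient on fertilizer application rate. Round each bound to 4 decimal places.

(0.0053, 0.0161)

SE(b_1) = s/√Sₓₓ = 2.7816/√1144600 = 0.00259997.
df = n − 2 = 19.
t* = t_{0.025, 19} = 2.093024.
Margin = t* × SE = 2.093024 × 0.00259997 = 0.005442.
CI: 0.0107 ± 0.005442 → (0.0053, 0.0161).
With 95% confidence, each one-unit increase in fertilizer application rate is associated with a change of between 0.0053 and 0.0161 tonnes/ha in crop yield.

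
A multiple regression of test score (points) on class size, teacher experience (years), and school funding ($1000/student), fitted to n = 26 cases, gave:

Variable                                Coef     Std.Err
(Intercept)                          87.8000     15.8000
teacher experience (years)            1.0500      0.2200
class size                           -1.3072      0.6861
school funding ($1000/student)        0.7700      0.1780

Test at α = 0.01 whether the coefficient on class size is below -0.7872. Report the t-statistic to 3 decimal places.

Read off: b = -1.3072, SE = 0.6861 for class size.
H₀: β₁ = -0.7872 vs H₁: β₁ < -0.7872.
t = (-1.3072 − (-0.7872)) / 0.6861 = -0.758.
df = n − k − 1 = 26 − 3 − 1 = 22.
One-sided p ≈ 0.2283, which is ≥ 0.01, so fail to reject H₀.
The data do not give significant evidence that the true slope on class size is below -0.7872 points per unit, holding the other predictors fixed.

t = -0.758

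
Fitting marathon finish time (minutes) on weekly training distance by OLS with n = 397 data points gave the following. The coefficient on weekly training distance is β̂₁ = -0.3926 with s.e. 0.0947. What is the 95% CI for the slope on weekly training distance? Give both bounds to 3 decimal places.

(-0.579, -0.206)

df = n − 2 = 397 − 2 = 395.
t* = t_{0.025, 395} = 1.965988.
Margin = t* × SE = 1.965988 × 0.0947 = 0.18618.
CI: -0.3926 ± 0.18618 → (-0.579, -0.206).
With 95% confidence, each one-unit increase in weekly training distance is associated with a change of between -0.579 and -0.206 minutes in marathon finish time.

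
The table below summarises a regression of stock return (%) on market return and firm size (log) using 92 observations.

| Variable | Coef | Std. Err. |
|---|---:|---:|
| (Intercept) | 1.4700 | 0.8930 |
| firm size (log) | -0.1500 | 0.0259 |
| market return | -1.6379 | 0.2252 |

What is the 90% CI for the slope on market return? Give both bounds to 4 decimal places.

Read off: b = -1.6379, SE = 0.2252 for market return.
df = n − k − 1 = 92 − 2 − 1 = 89.
t* = t_{0.05, 89} = 1.662155.
Margin = t* × SE = 1.662155 × 0.2252 = 0.374317.
CI: -1.6379 ± 0.374317 → (-2.0122, -1.2636).

(-2.0122, -1.2636)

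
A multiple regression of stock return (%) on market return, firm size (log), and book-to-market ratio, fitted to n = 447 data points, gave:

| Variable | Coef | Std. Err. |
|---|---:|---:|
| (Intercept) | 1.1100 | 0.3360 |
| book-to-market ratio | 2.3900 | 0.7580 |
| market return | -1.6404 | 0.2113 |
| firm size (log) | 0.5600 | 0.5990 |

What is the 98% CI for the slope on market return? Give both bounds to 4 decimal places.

Read off: b = -1.6404, SE = 0.2113 for market return.
df = n − k − 1 = 447 − 3 − 1 = 443.
t* = t_{0.01, 443} = 2.334795.
Margin = t* × SE = 2.334795 × 0.2113 = 0.493342.
CI: -1.6404 ± 0.493342 → (-2.1337, -1.1471).

(-2.1337, -1.1471)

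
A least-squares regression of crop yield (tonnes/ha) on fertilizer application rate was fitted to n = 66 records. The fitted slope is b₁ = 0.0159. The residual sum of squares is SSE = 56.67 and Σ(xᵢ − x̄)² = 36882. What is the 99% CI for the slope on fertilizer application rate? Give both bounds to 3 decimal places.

(0.003, 0.029)

MSE = SSE/(n − 2) = 56.67/64 = 0.885469.
SE(b₁) = √(MSE/Sₓₓ) = √(0.885469/36882) = 0.00489981.
df = n − 2 = 64.
t* = t_{0.005, 64} = 2.654854.
Margin = t* × SE = 2.654854 × 0.00489981 = 0.01301.
CI: 0.0159 ± 0.01301 → (0.003, 0.029).
With 99% confidence, each one-unit increase in fertilizer application rate is associated with a change of between 0.003 and 0.029 tonnes/ha in crop yield.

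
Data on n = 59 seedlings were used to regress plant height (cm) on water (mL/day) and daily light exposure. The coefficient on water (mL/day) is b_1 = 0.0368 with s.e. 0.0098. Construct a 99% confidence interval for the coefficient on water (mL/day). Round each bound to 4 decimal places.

df = n − k − 1 = 59 − 2 − 1 = 56.
t* = t_{0.005, 56} = 2.666512.
Margin = t* × SE = 2.666512 × 0.0098 = 0.026132.
CI: 0.0368 ± 0.026132 → (0.0107, 0.0629).
With 99% confidence, each one-unit increase in water (mL/day) is associated with a change of between 0.0107 and 0.0629 cm in plant height, holding the other predictors fixed.

(0.0107, 0.0629)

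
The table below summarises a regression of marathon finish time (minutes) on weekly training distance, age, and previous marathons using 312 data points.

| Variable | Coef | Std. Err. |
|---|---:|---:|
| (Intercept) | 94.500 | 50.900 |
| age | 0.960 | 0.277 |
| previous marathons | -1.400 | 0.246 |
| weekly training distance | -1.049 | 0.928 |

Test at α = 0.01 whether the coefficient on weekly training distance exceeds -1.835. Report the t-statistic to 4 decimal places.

Read off: b = -1.049, SE = 0.928 for weekly training distance.
H₀: β₁ = -1.835 vs H₁: β₁ > -1.835.
t = (-1.049 − (-1.835)) / 0.928 = 0.8470.
df = n − k − 1 = 312 − 3 − 1 = 308.
One-sided p ≈ 0.1988, which is ≥ 0.01, so fail to reject H₀.
The data do not give significant evidence that the true slope on weekly training distance exceeds -1.835 minutes per unit, holding the other predictors fixed.

t = 0.8470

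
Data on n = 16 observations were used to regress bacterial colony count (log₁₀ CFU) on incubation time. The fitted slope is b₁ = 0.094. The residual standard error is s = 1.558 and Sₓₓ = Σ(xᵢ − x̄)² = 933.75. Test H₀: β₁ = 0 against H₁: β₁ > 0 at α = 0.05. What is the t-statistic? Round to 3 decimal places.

t = 1.844

SE(b₁) = s/√Sₓₓ = 1.558/√933.75 = 0.0509861.
t = 0.094 / 0.0509861 = 1.844.
df = n − 2 = 14.
One-sided p ≈ 0.0433, which is < 0.05, so reject H₀.
There is evidence that the true slope on incubation time is positive.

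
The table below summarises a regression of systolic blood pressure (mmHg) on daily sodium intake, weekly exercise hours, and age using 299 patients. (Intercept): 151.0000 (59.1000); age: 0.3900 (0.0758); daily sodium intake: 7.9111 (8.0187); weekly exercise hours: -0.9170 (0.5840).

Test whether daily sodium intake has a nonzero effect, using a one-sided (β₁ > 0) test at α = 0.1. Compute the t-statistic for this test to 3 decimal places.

t = 0.987

Read off: b = 7.9111, SE = 8.0187 for daily sodium intake.
H₀: β₁ = 0 vs H₁: β₁ > 0.
t = 7.9111 / 8.0187 = 0.987.
df = n − k − 1 = 299 − 3 − 1 = 295.
One-sided p ≈ 0.1623, which is ≥ 0.1, so fail to reject H₀.
The data do not give significant evidence that the true slope on daily sodium intake is positive, holding the other predictors fixed.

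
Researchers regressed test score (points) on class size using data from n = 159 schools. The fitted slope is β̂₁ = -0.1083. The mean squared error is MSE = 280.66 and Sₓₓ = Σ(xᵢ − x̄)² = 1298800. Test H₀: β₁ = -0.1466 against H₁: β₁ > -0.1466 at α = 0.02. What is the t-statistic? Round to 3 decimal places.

SE(β̂₁) = √(MSE/Sₓₓ) = √(280.66/1298800) = 0.0147001.
t = (-0.1083 − (-0.1466)) / 0.0147001 = 2.605.
df = n − 2 = 157.
One-sided p ≈ 0.0050, which is < 0.02, so reject H₀.
There is evidence that the true slope on class size exceeds -0.1466 points per unit.

t = 2.605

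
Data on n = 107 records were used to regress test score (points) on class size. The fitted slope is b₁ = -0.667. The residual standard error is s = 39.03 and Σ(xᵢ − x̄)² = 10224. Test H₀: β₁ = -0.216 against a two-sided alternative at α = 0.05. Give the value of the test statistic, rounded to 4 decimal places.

SE(b₁) = s/√Sₓₓ = 39.03/√10224 = 0.386001.
t = (-0.667 − (-0.216)) / 0.386001 = -1.1684.
df = n − 2 = 105.
Two-sided p ≈ 0.2453, which is ≥ 0.05, so fail to reject H₀.
The data are consistent with a true slope of -0.216 points per unit of class size.

t = -1.1684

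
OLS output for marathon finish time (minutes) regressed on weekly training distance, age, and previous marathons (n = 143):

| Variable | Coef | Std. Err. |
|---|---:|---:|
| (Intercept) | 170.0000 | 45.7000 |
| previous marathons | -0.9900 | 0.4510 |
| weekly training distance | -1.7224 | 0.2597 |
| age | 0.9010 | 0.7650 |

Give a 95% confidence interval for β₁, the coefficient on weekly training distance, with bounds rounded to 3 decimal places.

(-2.236, -1.209)

Read off: b = -1.7224, SE = 0.2597 for weekly training distance.
df = n − k − 1 = 143 − 3 − 1 = 139.
t* = t_{0.025, 139} = 1.977178.
Margin = t* × SE = 1.977178 × 0.2597 = 0.51347.
CI: -1.7224 ± 0.51347 → (-2.236, -1.209).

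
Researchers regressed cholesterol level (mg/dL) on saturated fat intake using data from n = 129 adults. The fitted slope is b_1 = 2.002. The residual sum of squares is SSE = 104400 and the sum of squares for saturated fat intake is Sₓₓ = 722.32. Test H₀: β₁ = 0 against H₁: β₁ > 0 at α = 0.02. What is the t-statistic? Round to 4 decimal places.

t = 1.8766

MSE = SSE/(n − 2) = 104400/127 = 822.047.
SE(b_1) = √(MSE/Sₓₓ) = √(822.047/722.32) = 1.0668.
t = 2.002 / 1.0668 = 1.8766.
df = n − 2 = 127.
One-sided p ≈ 0.0314, which is ≥ 0.02, so fail to reject H₀.
The data do not give significant evidence that the true slope on saturated fat intake is positive.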